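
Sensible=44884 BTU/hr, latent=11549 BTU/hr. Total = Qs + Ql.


Qt = 44884 + 11549 = 56433 BTU/hr

56433 BTU/hr


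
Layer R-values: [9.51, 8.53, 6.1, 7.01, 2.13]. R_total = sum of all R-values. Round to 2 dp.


R_total = 9.51 + 8.53 + 6.1 + 7.01 + 2.13 = 33.28

33.28


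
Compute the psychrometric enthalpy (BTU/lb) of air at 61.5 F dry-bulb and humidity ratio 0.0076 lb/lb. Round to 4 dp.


h = 0.24*61.5 + 0.0076*(1061+0.444*61.5) = 23.0311 BTU/lb

23.0311 BTU/lb


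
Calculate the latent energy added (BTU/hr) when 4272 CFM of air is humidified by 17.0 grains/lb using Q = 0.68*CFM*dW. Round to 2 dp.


Q = 0.68 * 4272 * 17.0 = 49384.32 BTU/hr

49384.32 BTU/hr


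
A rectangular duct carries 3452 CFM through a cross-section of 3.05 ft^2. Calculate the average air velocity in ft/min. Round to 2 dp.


V = 3452 / 3.05 = 1131.80 ft/min

1131.80 ft/min


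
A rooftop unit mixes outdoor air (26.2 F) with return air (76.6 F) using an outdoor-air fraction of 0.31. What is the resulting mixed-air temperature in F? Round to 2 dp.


T_mix = 0.31*26.2 + 0.69*76.6 = 60.98 F

60.98 F


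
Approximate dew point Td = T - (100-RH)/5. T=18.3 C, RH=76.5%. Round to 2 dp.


Td = 18.3 - (100-76.5)/5 = 13.60 C

13.60 C


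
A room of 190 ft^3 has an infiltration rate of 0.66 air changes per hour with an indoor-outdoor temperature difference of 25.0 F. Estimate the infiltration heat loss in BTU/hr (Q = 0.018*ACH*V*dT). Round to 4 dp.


Q = 0.018 * 0.66 * 190 * 25.0 = 56.4300 BTU/hr

56.4300 BTU/hr


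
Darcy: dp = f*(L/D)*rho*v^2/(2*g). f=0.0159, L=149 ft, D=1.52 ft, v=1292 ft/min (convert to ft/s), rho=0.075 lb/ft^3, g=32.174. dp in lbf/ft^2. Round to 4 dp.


v_fps = 1292/60 = 21.5333 ft/s
dp = 0.0159*(149/1.52)*0.075*21.5333^2/(2*32.174) = 0.8423 lbf/ft^2

0.8423 lbf/ft^2


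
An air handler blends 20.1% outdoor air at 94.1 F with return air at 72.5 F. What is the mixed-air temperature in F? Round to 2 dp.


T_mix = 72.5 + (20.1/100)*(94.1-72.5) = 76.84 F

76.84 F


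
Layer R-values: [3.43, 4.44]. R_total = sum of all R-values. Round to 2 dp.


R_total = 3.43 + 4.44 = 7.87

7.87


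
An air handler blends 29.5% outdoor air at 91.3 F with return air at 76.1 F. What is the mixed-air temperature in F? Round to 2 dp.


T_mix = 76.1 + (29.5/100)*(91.3-76.1) = 80.58 F

80.58 F


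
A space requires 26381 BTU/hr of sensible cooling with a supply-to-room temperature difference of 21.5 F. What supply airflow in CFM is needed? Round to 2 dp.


CFM = 26381 / (1.08 * 21.5) = 1136.13

1136.13 CFM


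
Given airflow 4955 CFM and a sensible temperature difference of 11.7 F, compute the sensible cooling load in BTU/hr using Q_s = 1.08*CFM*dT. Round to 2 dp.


Q = 1.08 * 4955 * 11.7 = 62611.38 BTU/hr

62611.38 BTU/hr


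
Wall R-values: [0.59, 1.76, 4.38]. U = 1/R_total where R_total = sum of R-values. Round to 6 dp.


R_total = 0.59 + 1.76 + 4.38 = 6.73
U = 1/6.73 = 0.148588

0.148588


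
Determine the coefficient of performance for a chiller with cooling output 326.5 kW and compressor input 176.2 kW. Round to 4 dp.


COP = 326.5 / 176.2 = 1.8530

1.8530


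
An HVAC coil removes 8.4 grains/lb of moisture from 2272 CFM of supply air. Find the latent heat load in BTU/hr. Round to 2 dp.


Q = 0.68 * 2272 * 8.4 = 12977.66 BTU/hr

12977.66 BTU/hr


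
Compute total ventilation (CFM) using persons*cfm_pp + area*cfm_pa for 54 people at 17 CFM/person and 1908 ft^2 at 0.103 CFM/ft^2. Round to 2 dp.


Total = 54*17 + 1908*0.103 = 1114.52 CFM

1114.52 CFM


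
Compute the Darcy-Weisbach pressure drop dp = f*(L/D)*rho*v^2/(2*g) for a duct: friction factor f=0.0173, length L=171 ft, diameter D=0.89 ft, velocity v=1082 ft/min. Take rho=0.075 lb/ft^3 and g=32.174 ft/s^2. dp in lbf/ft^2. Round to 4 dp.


v_fps = 1082/60 = 18.0333 ft/s
dp = 0.0173*(171/0.89)*0.075*18.0333^2/(2*32.174) = 1.2599 lbf/ft^2

1.2599 lbf/ft^2


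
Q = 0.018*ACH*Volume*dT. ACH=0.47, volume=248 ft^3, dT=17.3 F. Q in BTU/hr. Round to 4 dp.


Q = 0.018 * 0.47 * 248 * 17.3 = 36.2968 BTU/hr

36.2968 BTU/hr


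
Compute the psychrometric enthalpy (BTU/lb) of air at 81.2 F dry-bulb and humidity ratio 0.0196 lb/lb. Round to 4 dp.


h = 0.24*81.2 + 0.0196*(1061+0.444*81.2) = 40.9902 BTU/lb

40.9902 BTU/lb


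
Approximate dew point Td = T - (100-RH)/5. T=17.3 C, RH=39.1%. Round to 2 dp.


Td = 17.3 - (100-39.1)/5 = 5.12 C

5.12 C


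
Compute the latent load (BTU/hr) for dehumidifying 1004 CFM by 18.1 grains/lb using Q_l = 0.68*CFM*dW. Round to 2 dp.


Q = 0.68 * 1004 * 18.1 = 12357.23 BTU/hr

12357.23 BTU/hr


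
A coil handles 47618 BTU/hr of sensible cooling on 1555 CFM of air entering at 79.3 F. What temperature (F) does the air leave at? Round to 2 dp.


dT = 47618/(1.08*1555) = 28.3542
T_leave = 79.3 - 28.3542 = 50.95 F

50.95 F


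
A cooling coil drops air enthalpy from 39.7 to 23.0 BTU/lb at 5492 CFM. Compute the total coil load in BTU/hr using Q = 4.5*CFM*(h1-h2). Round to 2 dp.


Q = 4.5 * 5492 * (39.7 - 23.0) = 412723.80 BTU/hr

412723.80 BTU/hr


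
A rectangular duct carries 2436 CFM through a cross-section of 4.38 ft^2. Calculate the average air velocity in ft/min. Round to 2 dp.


V = 2436 / 4.38 = 556.16 ft/min

556.16 ft/min


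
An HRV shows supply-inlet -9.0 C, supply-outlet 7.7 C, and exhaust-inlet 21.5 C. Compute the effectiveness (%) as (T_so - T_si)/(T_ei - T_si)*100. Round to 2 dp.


eff = (7.7-(-9.0))/(21.5-(-9.0))*100 = 54.75 %

54.75 %


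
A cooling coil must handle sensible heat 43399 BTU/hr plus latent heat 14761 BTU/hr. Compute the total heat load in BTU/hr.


Qt = 43399 + 14761 = 58160 BTU/hr

58160 BTU/hr


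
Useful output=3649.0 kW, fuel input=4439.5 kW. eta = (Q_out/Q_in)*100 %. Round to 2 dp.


eta = (3649.0/4439.5)*100 = 82.19 %

82.19 %


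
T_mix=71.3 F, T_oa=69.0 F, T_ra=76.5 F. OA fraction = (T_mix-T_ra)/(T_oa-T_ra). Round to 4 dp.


frac = (71.3 - 76.5) / (69.0 - 76.5) = 0.6933

0.6933


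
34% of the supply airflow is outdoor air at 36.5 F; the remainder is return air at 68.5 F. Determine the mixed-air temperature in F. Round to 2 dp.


T_mix = 0.34*36.5 + 0.66*68.5 = 57.62 F

57.62 F


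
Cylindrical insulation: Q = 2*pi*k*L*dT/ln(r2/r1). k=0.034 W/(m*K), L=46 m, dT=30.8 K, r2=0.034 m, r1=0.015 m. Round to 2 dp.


Q = 2*pi*0.034*46*30.8/ln(0.034/0.015) = 369.87 W

369.87 W


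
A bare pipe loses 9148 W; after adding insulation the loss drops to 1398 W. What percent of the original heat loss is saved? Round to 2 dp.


Savings = ((9148-1398)/9148)*100 = 84.72 %

84.72 %


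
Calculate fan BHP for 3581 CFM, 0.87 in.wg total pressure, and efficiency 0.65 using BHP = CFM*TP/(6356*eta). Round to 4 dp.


BHP = 3581 * 0.87 / (6356 * 0.65) = 0.7541 hp

0.7541 hp


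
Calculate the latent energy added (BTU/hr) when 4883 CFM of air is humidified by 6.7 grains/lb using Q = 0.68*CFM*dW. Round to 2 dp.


Q = 0.68 * 4883 * 6.7 = 22246.95 BTU/hr

22246.95 BTU/hr


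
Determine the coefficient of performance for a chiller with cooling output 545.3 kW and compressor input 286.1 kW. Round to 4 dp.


COP = 545.3 / 286.1 = 1.9060

1.9060


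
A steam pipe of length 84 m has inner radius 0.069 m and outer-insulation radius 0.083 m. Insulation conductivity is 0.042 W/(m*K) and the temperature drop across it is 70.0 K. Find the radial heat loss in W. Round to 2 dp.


Q = 2*pi*0.042*84*70.0/ln(0.083/0.069) = 8399.62 W

8399.62 W


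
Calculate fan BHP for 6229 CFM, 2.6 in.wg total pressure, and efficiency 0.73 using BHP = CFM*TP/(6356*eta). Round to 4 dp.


BHP = 6229 * 2.6 / (6356 * 0.73) = 3.4905 hp

3.4905 hp


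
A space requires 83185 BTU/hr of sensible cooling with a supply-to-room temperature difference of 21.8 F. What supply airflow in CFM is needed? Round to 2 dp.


CFM = 83185 / (1.08 * 21.8) = 3533.17

3533.17 CFM


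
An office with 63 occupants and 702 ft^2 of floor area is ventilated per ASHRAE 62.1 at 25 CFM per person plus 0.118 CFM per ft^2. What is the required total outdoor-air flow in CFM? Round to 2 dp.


Total = 63*25 + 702*0.118 = 1657.84 CFM

1657.84 CFM


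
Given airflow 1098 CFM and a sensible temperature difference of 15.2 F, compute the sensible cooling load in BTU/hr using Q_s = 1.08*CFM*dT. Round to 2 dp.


Q = 1.08 * 1098 * 15.2 = 18024.77 BTU/hr

18024.77 BTU/hr


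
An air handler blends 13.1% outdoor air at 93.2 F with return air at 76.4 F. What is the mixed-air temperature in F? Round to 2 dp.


T_mix = 76.4 + (13.1/100)*(93.2-76.4) = 78.60 F

78.60 F


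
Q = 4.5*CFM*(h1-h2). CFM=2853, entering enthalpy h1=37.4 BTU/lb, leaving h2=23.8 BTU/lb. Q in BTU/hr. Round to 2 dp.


Q = 4.5 * 2853 * (37.4 - 23.8) = 174603.60 BTU/hr

174603.60 BTU/hr


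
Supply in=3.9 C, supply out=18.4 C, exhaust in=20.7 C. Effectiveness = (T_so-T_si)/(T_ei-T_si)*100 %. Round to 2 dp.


eff = (18.4-3.9)/(20.7-3.9)*100 = 86.31 %

86.31 %


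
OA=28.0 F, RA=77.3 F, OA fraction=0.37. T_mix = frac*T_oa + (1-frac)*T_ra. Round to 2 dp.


T_mix = 0.37*28.0 + 0.63*77.3 = 59.06 F

59.06 F


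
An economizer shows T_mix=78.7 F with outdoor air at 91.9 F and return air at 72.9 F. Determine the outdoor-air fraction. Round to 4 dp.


frac = (78.7 - 72.9) / (91.9 - 72.9) = 0.3053

0.3053


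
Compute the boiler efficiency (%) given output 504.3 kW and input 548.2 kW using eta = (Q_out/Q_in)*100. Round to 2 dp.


eta = (504.3/548.2)*100 = 91.99 %

91.99 %


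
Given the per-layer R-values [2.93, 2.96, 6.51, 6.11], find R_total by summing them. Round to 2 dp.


R_total = 2.93 + 2.96 + 6.51 + 6.11 = 18.51

18.51


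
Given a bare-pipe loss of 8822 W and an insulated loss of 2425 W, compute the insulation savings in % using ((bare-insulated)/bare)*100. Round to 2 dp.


Savings = ((8822-2425)/8822)*100 = 72.51 %

72.51 %


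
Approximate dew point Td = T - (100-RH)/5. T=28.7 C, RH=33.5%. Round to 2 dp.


Td = 28.7 - (100-33.5)/5 = 15.40 C

15.40 C


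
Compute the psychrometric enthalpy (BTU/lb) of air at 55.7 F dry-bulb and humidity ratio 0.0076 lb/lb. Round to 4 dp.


h = 0.24*55.7 + 0.0076*(1061+0.444*55.7) = 21.6196 BTU/lb

21.6196 BTU/lb


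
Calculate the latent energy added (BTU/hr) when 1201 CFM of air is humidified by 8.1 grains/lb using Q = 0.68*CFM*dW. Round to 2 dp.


Q = 0.68 * 1201 * 8.1 = 6615.11 BTU/hr

6615.11 BTU/hr


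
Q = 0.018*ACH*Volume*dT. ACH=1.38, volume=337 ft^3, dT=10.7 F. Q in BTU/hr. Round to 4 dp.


Q = 0.018 * 1.38 * 337 * 10.7 = 89.5706 BTU/hr

89.5706 BTU/hr


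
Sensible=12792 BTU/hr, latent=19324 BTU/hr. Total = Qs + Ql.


Qt = 12792 + 19324 = 32116 BTU/hr

32116 BTU/hr


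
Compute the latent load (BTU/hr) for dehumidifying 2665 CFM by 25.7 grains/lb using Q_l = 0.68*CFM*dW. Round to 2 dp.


Q = 0.68 * 2665 * 25.7 = 46573.54 BTU/hr

46573.54 BTU/hr


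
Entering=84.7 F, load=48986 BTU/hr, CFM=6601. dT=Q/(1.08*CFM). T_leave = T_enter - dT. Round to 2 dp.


dT = 48986/(1.08*6601) = 6.8713
T_leave = 84.7 - 6.8713 = 77.83 F

77.83 F


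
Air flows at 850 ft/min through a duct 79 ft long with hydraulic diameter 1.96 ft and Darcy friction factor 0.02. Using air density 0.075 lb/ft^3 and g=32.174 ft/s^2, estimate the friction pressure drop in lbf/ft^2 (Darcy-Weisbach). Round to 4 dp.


v_fps = 850/60 = 14.1667 ft/s
dp = 0.02*(79/1.96)*0.075*14.1667^2/(2*32.174) = 0.1886 lbf/ft^2

0.1886 lbf/ft^2


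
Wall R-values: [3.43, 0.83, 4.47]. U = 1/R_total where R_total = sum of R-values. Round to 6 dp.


R_total = 3.43 + 0.83 + 4.47 = 8.73
U = 1/8.73 = 0.114548

0.114548


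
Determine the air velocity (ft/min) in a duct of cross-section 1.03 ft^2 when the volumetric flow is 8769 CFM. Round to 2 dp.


V = 8769 / 1.03 = 8513.59 ft/min

8513.59 ft/min


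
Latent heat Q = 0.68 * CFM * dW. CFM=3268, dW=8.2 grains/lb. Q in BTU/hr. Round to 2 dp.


Q = 0.68 * 3268 * 8.2 = 18222.37 BTU/hr

18222.37 BTU/hr


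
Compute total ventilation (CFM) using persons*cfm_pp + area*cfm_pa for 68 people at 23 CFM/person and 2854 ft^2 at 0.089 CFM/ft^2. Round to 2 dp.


Total = 68*23 + 2854*0.089 = 1818.01 CFM

1818.01 CFM


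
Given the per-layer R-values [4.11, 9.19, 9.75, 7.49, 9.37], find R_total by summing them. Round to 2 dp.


R_total = 4.11 + 9.19 + 9.75 + 7.49 + 9.37 = 39.91

39.91


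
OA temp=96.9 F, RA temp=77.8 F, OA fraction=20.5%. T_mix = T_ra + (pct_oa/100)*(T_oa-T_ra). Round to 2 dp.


T_mix = 77.8 + (20.5/100)*(96.9-77.8) = 81.72 F

81.72 F


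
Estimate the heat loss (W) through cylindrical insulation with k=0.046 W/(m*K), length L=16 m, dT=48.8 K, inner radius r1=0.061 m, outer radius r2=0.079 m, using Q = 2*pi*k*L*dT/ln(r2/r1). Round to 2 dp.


Q = 2*pi*0.046*16*48.8/ln(0.079/0.061) = 872.76 W

872.76 W


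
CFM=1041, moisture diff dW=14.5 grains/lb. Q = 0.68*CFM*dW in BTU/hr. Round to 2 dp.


Q = 0.68 * 1041 * 14.5 = 10264.26 BTU/hr

10264.26 BTU/hr


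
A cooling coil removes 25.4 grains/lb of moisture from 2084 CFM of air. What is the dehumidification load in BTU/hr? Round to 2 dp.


Q = 0.68 * 2084 * 25.4 = 35994.85 BTU/hr

35994.85 BTU/hr


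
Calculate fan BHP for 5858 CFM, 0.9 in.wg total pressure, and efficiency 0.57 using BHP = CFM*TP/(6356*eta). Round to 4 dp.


BHP = 5858 * 0.9 / (6356 * 0.57) = 1.4552 hp

1.4552 hp


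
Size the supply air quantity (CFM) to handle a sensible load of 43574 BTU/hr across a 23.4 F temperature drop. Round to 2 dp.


CFM = 43574 / (1.08 * 23.4) = 1724.20

1724.20 CFM


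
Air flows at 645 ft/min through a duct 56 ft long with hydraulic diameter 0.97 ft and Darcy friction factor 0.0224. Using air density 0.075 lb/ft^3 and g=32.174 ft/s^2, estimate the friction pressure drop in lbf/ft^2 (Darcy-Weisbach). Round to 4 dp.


v_fps = 645/60 = 10.75 ft/s
dp = 0.0224*(56/0.97)*0.075*10.75^2/(2*32.174) = 0.1742 lbf/ft^2

0.1742 lbf/ft^2


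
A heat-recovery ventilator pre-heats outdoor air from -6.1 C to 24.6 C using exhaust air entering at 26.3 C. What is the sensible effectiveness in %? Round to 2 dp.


eff = (24.6-(-6.1))/(26.3-(-6.1))*100 = 94.75 %

94.75 %


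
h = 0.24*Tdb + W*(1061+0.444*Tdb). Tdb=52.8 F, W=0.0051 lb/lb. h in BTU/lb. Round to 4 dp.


h = 0.24*52.8 + 0.0051*(1061+0.444*52.8) = 18.2027 BTU/lb

18.2027 BTU/lb


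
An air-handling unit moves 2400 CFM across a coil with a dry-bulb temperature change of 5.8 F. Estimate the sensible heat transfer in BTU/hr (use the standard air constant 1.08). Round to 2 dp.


Q = 1.08 * 2400 * 5.8 = 15033.60 BTU/hr

15033.60 BTU/hr


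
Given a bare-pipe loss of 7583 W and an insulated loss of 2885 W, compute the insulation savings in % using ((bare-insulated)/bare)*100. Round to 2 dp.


Savings = ((7583-2885)/7583)*100 = 61.95 %

61.95 %


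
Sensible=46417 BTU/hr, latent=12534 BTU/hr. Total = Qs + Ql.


Qt = 46417 + 12534 = 58951 BTU/hr

58951 BTU/hr


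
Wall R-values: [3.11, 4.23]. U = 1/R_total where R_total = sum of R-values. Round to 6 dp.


R_total = 3.11 + 4.23 = 7.34
U = 1/7.34 = 0.136240

0.136240


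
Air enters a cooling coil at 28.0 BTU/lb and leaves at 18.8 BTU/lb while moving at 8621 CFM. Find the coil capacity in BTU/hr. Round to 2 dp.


Q = 4.5 * 8621 * (28.0 - 18.8) = 356909.40 BTU/hr

356909.40 BTU/hr


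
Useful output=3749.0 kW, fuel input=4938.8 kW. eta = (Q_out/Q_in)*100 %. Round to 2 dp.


eta = (3749.0/4938.8)*100 = 75.91 %

75.91 %


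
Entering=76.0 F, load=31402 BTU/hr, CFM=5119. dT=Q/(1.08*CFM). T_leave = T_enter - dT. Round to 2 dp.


dT = 31402/(1.08*5119) = 5.6800
T_leave = 76.0 - 5.6800 = 70.32 F

70.32 F


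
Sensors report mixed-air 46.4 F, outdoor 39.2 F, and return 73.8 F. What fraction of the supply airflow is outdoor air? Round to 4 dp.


frac = (46.4 - 73.8) / (39.2 - 73.8) = 0.7919

0.7919


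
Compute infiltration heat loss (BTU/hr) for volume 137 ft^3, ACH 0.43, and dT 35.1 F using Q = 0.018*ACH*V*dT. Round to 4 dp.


Q = 0.018 * 0.43 * 137 * 35.1 = 37.2193 BTU/hr

37.2193 BTU/hr


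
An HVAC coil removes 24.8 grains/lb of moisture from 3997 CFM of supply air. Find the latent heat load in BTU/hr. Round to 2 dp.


Q = 0.68 * 3997 * 24.8 = 67405.41 BTU/hr

67405.41 BTU/hr


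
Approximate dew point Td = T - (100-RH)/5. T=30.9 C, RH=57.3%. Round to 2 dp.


Td = 30.9 - (100-57.3)/5 = 22.36 C

22.36 C


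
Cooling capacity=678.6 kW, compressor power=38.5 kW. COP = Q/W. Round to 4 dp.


COP = 678.6 / 38.5 = 17.6260

17.6260


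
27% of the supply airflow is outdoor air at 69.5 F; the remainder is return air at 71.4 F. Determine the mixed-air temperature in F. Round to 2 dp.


T_mix = 0.27*69.5 + 0.73*71.4 = 70.89 F

70.89 F


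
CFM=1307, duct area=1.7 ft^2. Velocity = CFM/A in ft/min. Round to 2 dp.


V = 1307 / 1.7 = 768.82 ft/min

768.82 ft/min


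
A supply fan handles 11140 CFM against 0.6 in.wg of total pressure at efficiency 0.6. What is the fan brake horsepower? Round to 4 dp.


BHP = 11140 * 0.6 / (6356 * 0.6) = 1.7527 hp

1.7527 hp


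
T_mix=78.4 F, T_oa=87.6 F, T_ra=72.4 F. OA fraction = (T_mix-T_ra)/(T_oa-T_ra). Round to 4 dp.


frac = (78.4 - 72.4) / (87.6 - 72.4) = 0.3947

0.3947


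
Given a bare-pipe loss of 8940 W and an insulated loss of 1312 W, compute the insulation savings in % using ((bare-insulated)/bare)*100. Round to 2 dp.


Savings = ((8940-1312)/8940)*100 = 85.32 %

85.32 %


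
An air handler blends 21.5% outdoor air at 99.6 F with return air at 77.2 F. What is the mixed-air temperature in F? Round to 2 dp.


T_mix = 77.2 + (21.5/100)*(99.6-77.2) = 82.02 F

82.02 F


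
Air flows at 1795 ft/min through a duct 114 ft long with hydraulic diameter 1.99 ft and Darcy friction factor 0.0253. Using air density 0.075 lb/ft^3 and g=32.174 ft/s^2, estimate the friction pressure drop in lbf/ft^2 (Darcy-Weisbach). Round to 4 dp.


v_fps = 1795/60 = 29.9167 ft/s
dp = 0.0253*(114/1.99)*0.075*29.9167^2/(2*32.174) = 1.5119 lbf/ft^2

1.5119 lbf/ft^2


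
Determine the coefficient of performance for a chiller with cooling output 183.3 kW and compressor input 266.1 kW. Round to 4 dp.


COP = 183.3 / 266.1 = 0.6888

0.6888


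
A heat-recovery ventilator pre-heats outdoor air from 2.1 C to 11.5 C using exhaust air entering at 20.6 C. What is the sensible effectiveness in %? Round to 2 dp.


eff = (11.5-2.1)/(20.6-2.1)*100 = 50.81 %

50.81 %


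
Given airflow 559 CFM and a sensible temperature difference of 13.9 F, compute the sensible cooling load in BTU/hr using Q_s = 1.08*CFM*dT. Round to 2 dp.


Q = 1.08 * 559 * 13.9 = 8391.71 BTU/hr

8391.71 BTU/hr


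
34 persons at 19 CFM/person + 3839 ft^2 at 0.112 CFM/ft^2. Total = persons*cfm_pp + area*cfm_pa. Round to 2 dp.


Total = 34*19 + 3839*0.112 = 1075.97 CFM

1075.97 CFM


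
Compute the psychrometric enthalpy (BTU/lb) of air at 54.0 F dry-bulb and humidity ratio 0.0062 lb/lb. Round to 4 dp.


h = 0.24*54.0 + 0.0062*(1061+0.444*54.0) = 19.6869 BTU/lb

19.6869 BTU/lb


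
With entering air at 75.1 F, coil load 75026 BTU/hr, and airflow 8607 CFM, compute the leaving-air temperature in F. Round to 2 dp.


dT = 75026/(1.08*8607) = 8.0712
T_leave = 75.1 - 8.0712 = 67.03 F

67.03 F


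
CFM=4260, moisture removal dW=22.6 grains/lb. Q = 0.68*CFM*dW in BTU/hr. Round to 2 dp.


Q = 0.68 * 4260 * 22.6 = 65467.68 BTU/hr

65467.68 BTU/hr


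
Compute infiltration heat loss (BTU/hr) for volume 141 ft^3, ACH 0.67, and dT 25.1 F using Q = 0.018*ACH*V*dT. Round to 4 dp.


Q = 0.018 * 0.67 * 141 * 25.1 = 42.6815 BTU/hr

42.6815 BTU/hr


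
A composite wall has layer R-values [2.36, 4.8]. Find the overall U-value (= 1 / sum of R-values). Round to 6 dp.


R_total = 2.36 + 4.8 = 7.16
U = 1/7.16 = 0.139665

0.139665


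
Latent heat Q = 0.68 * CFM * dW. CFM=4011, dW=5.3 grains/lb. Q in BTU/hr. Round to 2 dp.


Q = 0.68 * 4011 * 5.3 = 14455.64 BTU/hr

14455.64 BTU/hr


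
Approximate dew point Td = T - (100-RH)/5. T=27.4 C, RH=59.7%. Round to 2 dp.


Td = 27.4 - (100-59.7)/5 = 19.34 C

19.34 C


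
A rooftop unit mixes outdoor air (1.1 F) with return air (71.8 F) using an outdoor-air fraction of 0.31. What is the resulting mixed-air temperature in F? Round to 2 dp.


T_mix = 0.31*1.1 + 0.69*71.8 = 49.88 F

49.88 F


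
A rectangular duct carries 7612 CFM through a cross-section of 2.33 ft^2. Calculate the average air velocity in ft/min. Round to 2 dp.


V = 7612 / 2.33 = 3266.95 ft/min

3266.95 ft/min


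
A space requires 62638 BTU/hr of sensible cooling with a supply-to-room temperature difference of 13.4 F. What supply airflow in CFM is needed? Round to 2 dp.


CFM = 62638 / (1.08 * 13.4) = 4328.22

4328.22 CFM


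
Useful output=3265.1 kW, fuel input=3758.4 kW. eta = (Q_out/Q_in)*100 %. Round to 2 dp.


eta = (3265.1/3758.4)*100 = 86.87 %

86.87 %


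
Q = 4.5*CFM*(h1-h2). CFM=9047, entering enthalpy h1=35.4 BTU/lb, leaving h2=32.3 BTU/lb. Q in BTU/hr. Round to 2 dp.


Q = 4.5 * 9047 * (35.4 - 32.3) = 126205.65 BTU/hr

126205.65 BTU/hr


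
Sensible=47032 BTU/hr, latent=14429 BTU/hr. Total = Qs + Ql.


Qt = 47032 + 14429 = 61461 BTU/hr

61461 BTU/hr


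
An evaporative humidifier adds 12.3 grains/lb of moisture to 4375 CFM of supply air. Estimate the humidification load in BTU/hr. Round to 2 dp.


Q = 0.68 * 4375 * 12.3 = 36592.50 BTU/hr

36592.50 BTU/hr


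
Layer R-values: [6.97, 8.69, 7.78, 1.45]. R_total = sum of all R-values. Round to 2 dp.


R_total = 6.97 + 8.69 + 7.78 + 1.45 = 24.89

24.89


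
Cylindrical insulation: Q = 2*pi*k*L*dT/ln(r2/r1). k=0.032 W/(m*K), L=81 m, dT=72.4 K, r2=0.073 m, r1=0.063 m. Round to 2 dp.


Q = 2*pi*0.032*81*72.4/ln(0.073/0.063) = 8003.46 W

8003.46 W


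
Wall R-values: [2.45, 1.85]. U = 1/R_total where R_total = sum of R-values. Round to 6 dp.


R_total = 2.45 + 1.85 = 4.30
U = 1/4.30 = 0.232558

0.232558


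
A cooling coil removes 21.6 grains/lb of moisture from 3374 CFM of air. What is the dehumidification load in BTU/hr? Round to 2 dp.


Q = 0.68 * 3374 * 21.6 = 49557.31 BTU/hr

49557.31 BTU/hr


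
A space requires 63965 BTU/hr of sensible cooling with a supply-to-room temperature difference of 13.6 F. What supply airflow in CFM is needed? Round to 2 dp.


CFM = 63965 / (1.08 * 13.6) = 4354.92

4354.92 CFM


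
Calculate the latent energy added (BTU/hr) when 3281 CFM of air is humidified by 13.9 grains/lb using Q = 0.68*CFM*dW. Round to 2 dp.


Q = 0.68 * 3281 * 13.9 = 31012.01 BTU/hr

31012.01 BTU/hr


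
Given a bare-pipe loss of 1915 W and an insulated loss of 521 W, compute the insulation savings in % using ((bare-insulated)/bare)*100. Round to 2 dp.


Savings = ((1915-521)/1915)*100 = 72.79 %

72.79 %


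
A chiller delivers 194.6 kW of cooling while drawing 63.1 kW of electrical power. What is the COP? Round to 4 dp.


COP = 194.6 / 63.1 = 3.0840

3.0840


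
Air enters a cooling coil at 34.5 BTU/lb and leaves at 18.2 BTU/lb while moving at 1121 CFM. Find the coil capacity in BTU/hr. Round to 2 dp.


Q = 4.5 * 1121 * (34.5 - 18.2) = 82225.35 BTU/hr

82225.35 BTU/hr


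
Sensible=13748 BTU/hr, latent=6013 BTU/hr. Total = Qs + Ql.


Qt = 13748 + 6013 = 19761 BTU/hr

19761 BTU/hr


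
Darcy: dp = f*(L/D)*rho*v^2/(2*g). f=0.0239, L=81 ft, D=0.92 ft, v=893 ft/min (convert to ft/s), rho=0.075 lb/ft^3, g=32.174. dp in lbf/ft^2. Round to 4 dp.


v_fps = 893/60 = 14.8833 ft/s
dp = 0.0239*(81/0.92)*0.075*14.8833^2/(2*32.174) = 0.5433 lbf/ft^2

0.5433 lbf/ft^2


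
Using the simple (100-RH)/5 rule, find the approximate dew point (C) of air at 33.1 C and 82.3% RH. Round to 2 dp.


Td = 33.1 - (100-82.3)/5 = 29.56 C

29.56 C


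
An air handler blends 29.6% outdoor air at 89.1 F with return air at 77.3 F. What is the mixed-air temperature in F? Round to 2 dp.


T_mix = 77.3 + (29.6/100)*(89.1-77.3) = 80.79 F

80.79 F


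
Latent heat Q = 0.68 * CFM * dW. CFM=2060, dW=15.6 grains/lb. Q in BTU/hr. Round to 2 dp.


Q = 0.68 * 2060 * 15.6 = 21852.48 BTU/hr

21852.48 BTU/hr


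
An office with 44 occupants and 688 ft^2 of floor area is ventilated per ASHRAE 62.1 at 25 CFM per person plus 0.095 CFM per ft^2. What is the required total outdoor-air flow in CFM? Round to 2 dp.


Total = 44*25 + 688*0.095 = 1165.36 CFM

1165.36 CFM


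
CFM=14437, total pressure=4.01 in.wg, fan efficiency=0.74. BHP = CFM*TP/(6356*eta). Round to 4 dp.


BHP = 14437 * 4.01 / (6356 * 0.74) = 12.3085 hp

12.3085 hp


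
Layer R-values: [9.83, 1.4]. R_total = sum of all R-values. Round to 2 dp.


R_total = 9.83 + 1.4 = 11.23

11.23


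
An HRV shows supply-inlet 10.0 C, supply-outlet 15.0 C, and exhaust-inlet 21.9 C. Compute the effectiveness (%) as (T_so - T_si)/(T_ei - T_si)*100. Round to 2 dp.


eff = (15.0-10.0)/(21.9-10.0)*100 = 42.02 %

42.02 %


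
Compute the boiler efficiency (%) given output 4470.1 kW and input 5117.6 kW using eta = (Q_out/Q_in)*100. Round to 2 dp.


eta = (4470.1/5117.6)*100 = 87.35 %

87.35 %


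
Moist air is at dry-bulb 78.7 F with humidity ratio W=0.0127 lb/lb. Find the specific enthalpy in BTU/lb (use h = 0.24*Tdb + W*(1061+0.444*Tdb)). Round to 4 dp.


h = 0.24*78.7 + 0.0127*(1061+0.444*78.7) = 32.8065 BTU/lb

32.8065 BTU/lb


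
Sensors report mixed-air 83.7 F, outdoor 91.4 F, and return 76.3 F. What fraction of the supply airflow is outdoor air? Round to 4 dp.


frac = (83.7 - 76.3) / (91.4 - 76.3) = 0.4901

0.4901


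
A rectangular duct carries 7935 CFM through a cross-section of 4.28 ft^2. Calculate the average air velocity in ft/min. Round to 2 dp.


V = 7935 / 4.28 = 1853.97 ft/min

1853.97 ft/min


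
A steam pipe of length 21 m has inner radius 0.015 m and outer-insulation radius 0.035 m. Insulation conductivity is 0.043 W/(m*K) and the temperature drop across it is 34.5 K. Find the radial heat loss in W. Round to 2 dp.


Q = 2*pi*0.043*21*34.5/ln(0.035/0.015) = 231.02 W

231.02 W


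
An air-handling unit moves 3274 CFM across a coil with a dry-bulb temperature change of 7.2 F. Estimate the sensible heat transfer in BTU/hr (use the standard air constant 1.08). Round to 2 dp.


Q = 1.08 * 3274 * 7.2 = 25458.62 BTU/hr

25458.62 BTU/hr


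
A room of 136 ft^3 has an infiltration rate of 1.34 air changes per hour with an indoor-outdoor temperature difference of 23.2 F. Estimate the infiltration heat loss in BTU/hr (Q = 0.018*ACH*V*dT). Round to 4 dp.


Q = 0.018 * 1.34 * 136 * 23.2 = 76.1034 BTU/hr

76.1034 BTU/hr


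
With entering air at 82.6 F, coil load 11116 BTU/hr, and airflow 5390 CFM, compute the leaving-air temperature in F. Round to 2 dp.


dT = 11116/(1.08*5390) = 1.9096
T_leave = 82.6 - 1.9096 = 80.69 F

80.69 F


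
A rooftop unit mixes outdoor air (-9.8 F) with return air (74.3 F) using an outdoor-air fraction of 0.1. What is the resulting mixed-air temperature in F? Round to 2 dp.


T_mix = 0.1*(-9.8) + 0.9*74.3 = 65.89 F

65.89 F


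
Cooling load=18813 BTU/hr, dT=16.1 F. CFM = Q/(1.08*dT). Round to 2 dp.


CFM = 18813 / (1.08 * 16.1) = 1081.95

1081.95 CFM


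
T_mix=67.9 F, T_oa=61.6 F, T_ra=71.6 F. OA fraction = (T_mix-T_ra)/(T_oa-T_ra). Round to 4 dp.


frac = (67.9 - 71.6) / (61.6 - 71.6) = 0.3700

0.3700


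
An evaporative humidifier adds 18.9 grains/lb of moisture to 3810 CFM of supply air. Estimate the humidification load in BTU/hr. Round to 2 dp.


Q = 0.68 * 3810 * 18.9 = 48966.12 BTU/hr

48966.12 BTU/hr


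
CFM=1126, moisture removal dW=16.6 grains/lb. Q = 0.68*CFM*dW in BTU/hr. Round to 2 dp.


Q = 0.68 * 1126 * 16.6 = 12710.29 BTU/hr

12710.29 BTU/hr


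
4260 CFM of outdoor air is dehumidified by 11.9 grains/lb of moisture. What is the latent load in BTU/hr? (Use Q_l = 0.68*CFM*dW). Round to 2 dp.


Q = 0.68 * 4260 * 11.9 = 34471.92 BTU/hr

34471.92 BTU/hr


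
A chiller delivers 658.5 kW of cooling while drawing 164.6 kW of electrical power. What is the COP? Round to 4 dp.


COP = 658.5 / 164.6 = 4.0006

4.0006


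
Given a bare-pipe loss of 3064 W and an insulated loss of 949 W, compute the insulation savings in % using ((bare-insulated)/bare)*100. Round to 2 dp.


Savings = ((3064-949)/3064)*100 = 69.03 %

69.03 %


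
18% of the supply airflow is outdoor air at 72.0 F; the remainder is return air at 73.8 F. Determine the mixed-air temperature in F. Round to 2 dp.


T_mix = 0.18*72.0 + 0.82*73.8 = 73.48 F

73.48 F


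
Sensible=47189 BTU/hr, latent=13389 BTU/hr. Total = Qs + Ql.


Qt = 47189 + 13389 = 60578 BTU/hr

60578 BTU/hr


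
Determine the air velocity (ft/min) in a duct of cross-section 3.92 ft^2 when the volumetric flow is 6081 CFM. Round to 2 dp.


V = 6081 / 3.92 = 1551.28 ft/min

1551.28 ft/min


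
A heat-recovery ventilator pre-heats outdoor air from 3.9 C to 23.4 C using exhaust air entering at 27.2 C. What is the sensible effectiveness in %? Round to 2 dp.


eff = (23.4-3.9)/(27.2-3.9)*100 = 83.69 %

83.69 %


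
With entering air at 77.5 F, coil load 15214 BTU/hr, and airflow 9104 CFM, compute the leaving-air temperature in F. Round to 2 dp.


dT = 15214/(1.08*9104) = 1.5473
T_leave = 77.5 - 1.5473 = 75.95 F

75.95 F


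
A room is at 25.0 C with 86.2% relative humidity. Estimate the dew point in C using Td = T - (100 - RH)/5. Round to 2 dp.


Td = 25.0 - (100-86.2)/5 = 22.24 C

22.24 C


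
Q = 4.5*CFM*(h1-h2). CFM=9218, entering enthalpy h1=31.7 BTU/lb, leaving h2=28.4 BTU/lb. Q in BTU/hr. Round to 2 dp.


Q = 4.5 * 9218 * (31.7 - 28.4) = 136887.30 BTU/hr

136887.30 BTU/hr


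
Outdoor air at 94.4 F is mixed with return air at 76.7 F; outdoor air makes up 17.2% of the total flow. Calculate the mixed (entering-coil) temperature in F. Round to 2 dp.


T_mix = 76.7 + (17.2/100)*(94.4-76.7) = 79.74 F

79.74 F


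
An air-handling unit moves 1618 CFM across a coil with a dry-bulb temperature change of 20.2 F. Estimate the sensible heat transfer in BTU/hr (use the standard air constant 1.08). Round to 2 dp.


Q = 1.08 * 1618 * 20.2 = 35298.29 BTU/hr

35298.29 BTU/hr


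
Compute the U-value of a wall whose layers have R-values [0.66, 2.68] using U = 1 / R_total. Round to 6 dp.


R_total = 0.66 + 2.68 = 3.34
U = 1/3.34 = 0.299401

0.299401


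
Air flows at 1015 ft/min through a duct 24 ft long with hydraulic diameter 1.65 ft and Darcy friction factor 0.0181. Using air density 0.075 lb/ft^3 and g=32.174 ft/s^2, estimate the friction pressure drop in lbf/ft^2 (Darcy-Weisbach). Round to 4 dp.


v_fps = 1015/60 = 16.9167 ft/s
dp = 0.0181*(24/1.65)*0.075*16.9167^2/(2*32.174) = 0.0878 lbf/ft^2

0.0878 lbf/ft^2


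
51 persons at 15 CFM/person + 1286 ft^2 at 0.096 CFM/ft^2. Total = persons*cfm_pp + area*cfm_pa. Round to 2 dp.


Total = 51*15 + 1286*0.096 = 888.46 CFM

888.46 CFM


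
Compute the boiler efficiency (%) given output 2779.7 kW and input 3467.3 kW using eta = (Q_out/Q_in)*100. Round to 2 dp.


eta = (2779.7/3467.3)*100 = 80.17 %

80.17 %


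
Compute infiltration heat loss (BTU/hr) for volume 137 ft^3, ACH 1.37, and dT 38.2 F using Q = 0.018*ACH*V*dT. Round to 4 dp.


Q = 0.018 * 1.37 * 137 * 38.2 = 129.0556 BTU/hr

129.0556 BTU/hr


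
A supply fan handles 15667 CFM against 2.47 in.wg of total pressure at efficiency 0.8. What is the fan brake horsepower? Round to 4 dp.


BHP = 15667 * 2.47 / (6356 * 0.8) = 7.6104 hp

7.6104 hp


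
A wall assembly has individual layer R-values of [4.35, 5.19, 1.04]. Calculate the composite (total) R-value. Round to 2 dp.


R_total = 4.35 + 5.19 + 1.04 = 10.58

10.58


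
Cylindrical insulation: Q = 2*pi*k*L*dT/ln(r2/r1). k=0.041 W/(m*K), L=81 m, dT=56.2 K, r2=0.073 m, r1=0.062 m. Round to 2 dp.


Q = 2*pi*0.041*81*56.2/ln(0.073/0.062) = 7180.13 W

7180.13 W


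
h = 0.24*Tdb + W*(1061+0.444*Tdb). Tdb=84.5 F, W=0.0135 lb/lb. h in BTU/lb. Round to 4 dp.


h = 0.24*84.5 + 0.0135*(1061+0.444*84.5) = 35.1100 BTU/lb

35.1100 BTU/lb


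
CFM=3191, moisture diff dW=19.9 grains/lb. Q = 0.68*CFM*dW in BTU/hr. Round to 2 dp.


Q = 0.68 * 3191 * 19.9 = 43180.61 BTU/hr

43180.61 BTU/hr


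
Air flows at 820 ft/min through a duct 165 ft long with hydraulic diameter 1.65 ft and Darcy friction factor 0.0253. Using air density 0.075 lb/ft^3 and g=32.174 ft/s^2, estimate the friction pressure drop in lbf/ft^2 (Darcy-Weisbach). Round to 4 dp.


v_fps = 820/60 = 13.6667 ft/s
dp = 0.0253*(165/1.65)*0.075*13.6667^2/(2*32.174) = 0.5508 lbf/ft^2

0.5508 lbf/ft^2


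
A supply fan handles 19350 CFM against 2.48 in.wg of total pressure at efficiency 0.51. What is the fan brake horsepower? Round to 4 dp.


BHP = 19350 * 2.48 / (6356 * 0.51) = 14.8040 hp

14.8040 hp


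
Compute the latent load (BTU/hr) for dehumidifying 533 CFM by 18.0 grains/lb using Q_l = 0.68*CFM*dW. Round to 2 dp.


Q = 0.68 * 533 * 18.0 = 6523.92 BTU/hr

6523.92 BTU/hr


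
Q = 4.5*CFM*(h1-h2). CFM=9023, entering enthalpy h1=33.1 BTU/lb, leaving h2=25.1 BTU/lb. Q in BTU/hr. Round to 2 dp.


Q = 4.5 * 9023 * (33.1 - 25.1) = 324828.00 BTU/hr

324828.00 BTU/hr


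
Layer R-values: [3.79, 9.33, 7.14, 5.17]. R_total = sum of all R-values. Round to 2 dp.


R_total = 3.79 + 9.33 + 7.14 + 5.17 = 25.43

25.43


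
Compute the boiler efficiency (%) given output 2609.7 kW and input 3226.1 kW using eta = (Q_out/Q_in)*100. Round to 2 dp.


eta = (2609.7/3226.1)*100 = 80.89 %

80.89 %


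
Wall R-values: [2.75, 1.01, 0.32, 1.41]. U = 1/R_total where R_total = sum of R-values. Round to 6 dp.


R_total = 2.75 + 1.01 + 0.32 + 1.41 = 5.49
U = 1/5.49 = 0.182149

0.182149


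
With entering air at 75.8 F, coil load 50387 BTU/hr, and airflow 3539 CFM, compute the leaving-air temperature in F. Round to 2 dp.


dT = 50387/(1.08*3539) = 13.1830
T_leave = 75.8 - 13.1830 = 62.62 F

62.62 F


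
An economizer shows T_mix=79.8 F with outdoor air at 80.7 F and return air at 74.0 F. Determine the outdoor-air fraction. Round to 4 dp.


frac = (79.8 - 74.0) / (80.7 - 74.0) = 0.8657

0.8657


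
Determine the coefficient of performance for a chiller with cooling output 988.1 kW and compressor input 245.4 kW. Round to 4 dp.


COP = 988.1 / 245.4 = 4.0265

4.0265


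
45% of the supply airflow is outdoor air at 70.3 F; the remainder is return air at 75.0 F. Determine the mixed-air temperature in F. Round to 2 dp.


T_mix = 0.45*70.3 + 0.55*75.0 = 72.89 F

72.89 F


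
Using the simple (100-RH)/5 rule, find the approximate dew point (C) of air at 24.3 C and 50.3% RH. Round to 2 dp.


Td = 24.3 - (100-50.3)/5 = 14.36 C

14.36 C


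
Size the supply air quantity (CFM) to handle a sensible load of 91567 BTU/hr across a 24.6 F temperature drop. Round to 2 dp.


CFM = 91567 / (1.08 * 24.6) = 3446.51

3446.51 CFM


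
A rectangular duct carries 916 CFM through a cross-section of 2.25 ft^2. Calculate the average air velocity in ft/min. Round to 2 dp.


V = 916 / 2.25 = 407.11 ft/min

407.11 ft/min


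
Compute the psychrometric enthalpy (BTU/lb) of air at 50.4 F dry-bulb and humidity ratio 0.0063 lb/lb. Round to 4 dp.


h = 0.24*50.4 + 0.0063*(1061+0.444*50.4) = 18.9213 BTU/lb

18.9213 BTU/lb


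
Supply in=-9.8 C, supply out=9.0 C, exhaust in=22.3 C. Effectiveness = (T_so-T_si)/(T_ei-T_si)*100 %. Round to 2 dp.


eff = (9.0-(-9.8))/(22.3-(-9.8))*100 = 58.57 %

58.57 %


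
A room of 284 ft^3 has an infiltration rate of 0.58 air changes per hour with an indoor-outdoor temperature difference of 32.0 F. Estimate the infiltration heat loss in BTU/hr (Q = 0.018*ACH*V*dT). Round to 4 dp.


Q = 0.018 * 0.58 * 284 * 32.0 = 94.8787 BTU/hr

94.8787 BTU/hr


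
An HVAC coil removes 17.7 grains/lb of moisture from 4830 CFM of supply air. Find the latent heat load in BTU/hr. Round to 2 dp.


Q = 0.68 * 4830 * 17.7 = 58133.88 BTU/hr

58133.88 BTU/hr


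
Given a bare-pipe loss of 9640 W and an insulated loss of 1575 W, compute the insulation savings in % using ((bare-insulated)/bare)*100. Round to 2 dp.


Savings = ((9640-1575)/9640)*100 = 83.66 %

83.66 %


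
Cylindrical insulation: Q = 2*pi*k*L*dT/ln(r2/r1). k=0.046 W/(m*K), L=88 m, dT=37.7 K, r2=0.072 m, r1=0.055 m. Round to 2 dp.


Q = 2*pi*0.046*88*37.7/ln(0.072/0.055) = 3560.18 W

3560.18 W


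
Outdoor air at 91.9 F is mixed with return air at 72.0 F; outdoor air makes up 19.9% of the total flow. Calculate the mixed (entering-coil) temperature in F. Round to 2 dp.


T_mix = 72.0 + (19.9/100)*(91.9-72.0) = 75.96 F

75.96 F


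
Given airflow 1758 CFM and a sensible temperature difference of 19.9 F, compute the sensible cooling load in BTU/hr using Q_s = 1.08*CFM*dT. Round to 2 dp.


Q = 1.08 * 1758 * 19.9 = 37782.94 BTU/hr

37782.94 BTU/hr


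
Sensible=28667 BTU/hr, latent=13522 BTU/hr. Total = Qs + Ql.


Qt = 28667 + 13522 = 42189 BTU/hr

42189 BTU/hr


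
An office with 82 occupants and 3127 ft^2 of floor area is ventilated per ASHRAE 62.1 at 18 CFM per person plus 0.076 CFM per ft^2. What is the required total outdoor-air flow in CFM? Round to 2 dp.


Total = 82*18 + 3127*0.076 = 1713.65 CFM

1713.65 CFM


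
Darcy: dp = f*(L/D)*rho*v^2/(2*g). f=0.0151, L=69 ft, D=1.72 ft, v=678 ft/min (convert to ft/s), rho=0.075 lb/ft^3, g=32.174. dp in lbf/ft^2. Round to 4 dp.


v_fps = 678/60 = 11.3 ft/s
dp = 0.0151*(69/1.72)*0.075*11.3^2/(2*32.174) = 0.0902 lbf/ft^2

0.0902 lbf/ft^2


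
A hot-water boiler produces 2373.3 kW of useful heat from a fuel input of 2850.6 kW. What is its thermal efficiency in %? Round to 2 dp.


eta = (2373.3/2850.6)*100 = 83.26 %

83.26 %


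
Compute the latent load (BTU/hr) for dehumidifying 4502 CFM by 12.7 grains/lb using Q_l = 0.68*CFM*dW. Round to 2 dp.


Q = 0.68 * 4502 * 12.7 = 38879.27 BTU/hr

38879.27 BTU/hr


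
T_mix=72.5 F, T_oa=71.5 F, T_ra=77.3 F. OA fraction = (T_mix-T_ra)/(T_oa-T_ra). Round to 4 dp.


frac = (72.5 - 77.3) / (71.5 - 77.3) = 0.8276

0.8276


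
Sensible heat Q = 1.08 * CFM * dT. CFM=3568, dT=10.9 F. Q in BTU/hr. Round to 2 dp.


Q = 1.08 * 3568 * 10.9 = 42002.50 BTU/hr

42002.50 BTU/hr


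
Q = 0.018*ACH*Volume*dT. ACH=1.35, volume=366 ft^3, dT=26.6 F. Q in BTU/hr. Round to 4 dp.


Q = 0.018 * 1.35 * 366 * 26.6 = 236.5751 BTU/hr

236.5751 BTU/hr


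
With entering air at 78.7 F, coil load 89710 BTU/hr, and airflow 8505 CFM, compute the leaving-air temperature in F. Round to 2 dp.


dT = 89710/(1.08*8505) = 9.7666
T_leave = 78.7 - 9.7666 = 68.93 F

68.93 F


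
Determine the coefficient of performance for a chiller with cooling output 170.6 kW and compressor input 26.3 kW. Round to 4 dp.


COP = 170.6 / 26.3 = 6.4867

6.4867


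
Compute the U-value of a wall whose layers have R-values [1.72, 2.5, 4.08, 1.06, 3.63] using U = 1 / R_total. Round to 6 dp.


R_total = 1.72 + 2.5 + 4.08 + 1.06 + 3.63 = 12.99
U = 1/12.99 = 0.076982

0.076982


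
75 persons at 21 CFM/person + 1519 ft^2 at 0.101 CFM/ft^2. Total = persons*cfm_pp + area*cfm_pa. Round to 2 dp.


Total = 75*21 + 1519*0.101 = 1728.42 CFM

1728.42 CFM


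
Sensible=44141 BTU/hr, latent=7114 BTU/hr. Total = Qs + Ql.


Qt = 44141 + 7114 = 51255 BTU/hr

51255 BTU/hr


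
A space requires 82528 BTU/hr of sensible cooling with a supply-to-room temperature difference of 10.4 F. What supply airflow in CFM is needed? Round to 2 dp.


CFM = 82528 / (1.08 * 10.4) = 7347.58

7347.58 CFM
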